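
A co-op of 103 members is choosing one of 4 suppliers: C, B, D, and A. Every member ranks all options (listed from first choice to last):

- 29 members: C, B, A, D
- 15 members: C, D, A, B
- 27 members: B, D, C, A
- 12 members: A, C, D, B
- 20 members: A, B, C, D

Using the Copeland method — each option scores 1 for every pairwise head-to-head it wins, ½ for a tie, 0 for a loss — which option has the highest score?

C

C: beats B, D, and A → score 3.
B: beats D and A; loses to C → score 2.
D: loses to C, B, and A → score 0.
A: beats D; loses to C and B → score 1.
C has the best pairwise record.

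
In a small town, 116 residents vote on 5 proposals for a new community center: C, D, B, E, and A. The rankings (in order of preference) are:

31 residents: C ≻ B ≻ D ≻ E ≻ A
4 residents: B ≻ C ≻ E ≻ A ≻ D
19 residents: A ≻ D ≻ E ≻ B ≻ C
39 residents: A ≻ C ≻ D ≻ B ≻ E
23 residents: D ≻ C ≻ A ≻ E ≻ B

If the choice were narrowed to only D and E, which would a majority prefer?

D

Voters preferring D to E: 112; preferring E to D: 4.
D wins the head-to-head.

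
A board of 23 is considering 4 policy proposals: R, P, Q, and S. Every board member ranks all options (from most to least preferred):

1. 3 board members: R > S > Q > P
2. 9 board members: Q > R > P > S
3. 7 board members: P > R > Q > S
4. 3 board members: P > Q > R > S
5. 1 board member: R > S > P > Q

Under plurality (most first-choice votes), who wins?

First-place votes: R 4, P 10, Q 9, S 0.
P has the most first-place votes.

P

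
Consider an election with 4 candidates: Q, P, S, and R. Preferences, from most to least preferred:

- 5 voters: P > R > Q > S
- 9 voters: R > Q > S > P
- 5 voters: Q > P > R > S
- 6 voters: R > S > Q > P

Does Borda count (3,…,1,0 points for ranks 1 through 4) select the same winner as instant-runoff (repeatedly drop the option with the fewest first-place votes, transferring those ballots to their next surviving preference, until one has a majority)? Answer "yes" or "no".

yes

Borda — scores: Q 44, P 25, S 21, R 60. Winner: R.
Instant-runoff — R1 Q 5, P 5, S 0, R 15 (R winner). Winner: R.
The two methods agree.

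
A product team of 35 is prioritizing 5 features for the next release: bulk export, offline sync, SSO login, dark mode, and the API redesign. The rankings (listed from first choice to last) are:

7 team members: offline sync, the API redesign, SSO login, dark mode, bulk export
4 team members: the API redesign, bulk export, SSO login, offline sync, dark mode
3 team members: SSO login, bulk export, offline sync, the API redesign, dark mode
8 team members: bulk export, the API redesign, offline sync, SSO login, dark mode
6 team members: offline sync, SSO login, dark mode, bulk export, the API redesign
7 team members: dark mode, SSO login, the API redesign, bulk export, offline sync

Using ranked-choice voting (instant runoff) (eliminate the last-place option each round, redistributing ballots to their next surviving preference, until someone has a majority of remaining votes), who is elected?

bulk export

Round 1: bulk export 8, offline sync 13, SSO login 3, dark mode 7, the API redesign 4. Eliminate SSO login.
Round 2: bulk export 11, offline sync 13, dark mode 7, the API redesign 4. Eliminate the API redesign.
Round 3: bulk export 15, offline sync 13, dark mode 7. Eliminate dark mode.
Round 4: bulk export 22, offline sync 13. Bulk export has a majority.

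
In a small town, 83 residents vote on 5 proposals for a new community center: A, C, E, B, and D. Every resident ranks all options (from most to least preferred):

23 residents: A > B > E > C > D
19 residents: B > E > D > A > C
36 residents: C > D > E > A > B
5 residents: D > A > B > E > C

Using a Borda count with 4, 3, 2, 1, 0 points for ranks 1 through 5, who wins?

A: 23·4 + 19·1 + 36·1 + 5·3 = 162
C: 23·1 + 19·0 + 36·4 + 5·0 = 167
E: 23·2 + 19·3 + 36·2 + 5·1 = 180
B: 23·3 + 19·4 + 36·0 + 5·2 = 155
D: 23·0 + 19·2 + 36·3 + 5·4 = 166
E has the highest Borda score (180).

E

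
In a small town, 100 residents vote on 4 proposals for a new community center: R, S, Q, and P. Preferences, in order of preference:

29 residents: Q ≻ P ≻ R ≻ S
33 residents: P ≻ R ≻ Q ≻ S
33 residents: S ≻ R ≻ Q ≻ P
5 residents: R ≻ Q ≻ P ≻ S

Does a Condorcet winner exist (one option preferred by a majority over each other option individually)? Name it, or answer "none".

Checking pairwise contests:
P beats R 62–38.
R beats S 67–33.
R beats Q 71–29.
Q beats P 67–33.
Every option loses at least one head-to-head, so there is no Condorcet winner.

none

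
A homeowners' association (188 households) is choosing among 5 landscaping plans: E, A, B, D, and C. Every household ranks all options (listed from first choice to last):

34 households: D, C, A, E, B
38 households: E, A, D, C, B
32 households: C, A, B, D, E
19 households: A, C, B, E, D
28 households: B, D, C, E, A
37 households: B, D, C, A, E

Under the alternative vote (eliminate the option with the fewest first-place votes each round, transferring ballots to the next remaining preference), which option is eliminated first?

A

Round 1: E 38, A 19, B 65, D 34, C 32. Eliminate A.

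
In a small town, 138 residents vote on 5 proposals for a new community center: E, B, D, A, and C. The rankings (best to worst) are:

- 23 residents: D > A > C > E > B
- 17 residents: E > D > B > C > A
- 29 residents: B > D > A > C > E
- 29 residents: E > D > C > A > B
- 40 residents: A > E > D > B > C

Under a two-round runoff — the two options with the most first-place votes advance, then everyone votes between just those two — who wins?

A

Round 1 first-place votes: E 46, B 29, D 23, A 40, C 0.
E and A advance.
Runoff: E is preferred to A by 46 voters; A by 92.
A wins the runoff.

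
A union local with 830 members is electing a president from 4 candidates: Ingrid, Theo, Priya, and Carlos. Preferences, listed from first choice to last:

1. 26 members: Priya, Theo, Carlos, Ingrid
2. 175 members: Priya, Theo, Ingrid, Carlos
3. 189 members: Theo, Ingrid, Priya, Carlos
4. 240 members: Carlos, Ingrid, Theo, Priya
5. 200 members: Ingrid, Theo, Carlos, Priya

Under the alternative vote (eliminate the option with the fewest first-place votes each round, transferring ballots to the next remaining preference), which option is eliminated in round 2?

Priya

Round 1: Ingrid 200, Theo 189, Priya 201, Carlos 240. Eliminate Theo.
Round 2: Ingrid 389, Priya 201, Carlos 240. Eliminate Priya.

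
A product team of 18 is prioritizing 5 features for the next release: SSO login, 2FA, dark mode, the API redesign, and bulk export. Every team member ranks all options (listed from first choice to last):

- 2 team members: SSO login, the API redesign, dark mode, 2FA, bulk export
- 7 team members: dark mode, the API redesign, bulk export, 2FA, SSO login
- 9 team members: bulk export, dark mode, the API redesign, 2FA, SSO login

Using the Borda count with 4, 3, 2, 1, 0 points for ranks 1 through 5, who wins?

dark mode

SSO login: 2·4 + 7·0 + 9·0 = 8
2FA: 2·1 + 7·1 + 9·1 = 18
dark mode: 2·2 + 7·4 + 9·3 = 59
the API redesign: 2·3 + 7·3 + 9·2 = 45
bulk export: 2·0 + 7·2 + 9·4 = 50
dark mode has the highest Borda score (59).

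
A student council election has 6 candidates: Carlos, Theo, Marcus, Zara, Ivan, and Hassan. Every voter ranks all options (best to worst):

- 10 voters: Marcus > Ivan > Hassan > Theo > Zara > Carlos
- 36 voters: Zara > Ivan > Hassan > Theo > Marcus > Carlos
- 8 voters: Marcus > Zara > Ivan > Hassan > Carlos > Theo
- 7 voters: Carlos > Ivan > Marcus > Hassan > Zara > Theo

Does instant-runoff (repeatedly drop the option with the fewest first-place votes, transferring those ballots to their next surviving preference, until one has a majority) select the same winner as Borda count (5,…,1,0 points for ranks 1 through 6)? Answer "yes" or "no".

Instant-runoff — R1 Carlos 7, Theo 0, Marcus 18, Zara 36, Ivan 0, Hassan 0 (Zara winner). Winner: Zara.
Borda — scores: Carlos 43, Theo 92, Marcus 147, Zara 229, Ivan 236, Hassan 168. Winner: Ivan.
The two methods disagree.

no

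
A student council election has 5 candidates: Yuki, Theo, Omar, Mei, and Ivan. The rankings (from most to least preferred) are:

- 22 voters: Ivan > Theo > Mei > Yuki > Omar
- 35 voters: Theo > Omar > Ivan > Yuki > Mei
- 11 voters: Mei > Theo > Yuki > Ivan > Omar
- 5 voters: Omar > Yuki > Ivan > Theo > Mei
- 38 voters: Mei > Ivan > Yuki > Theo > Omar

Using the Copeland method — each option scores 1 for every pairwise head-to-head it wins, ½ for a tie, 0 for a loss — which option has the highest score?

Yuki: beats Omar; loses to Theo, Mei, and Ivan → score 1.
Theo: beats Yuki, Omar, and Mei; loses to Ivan → score 3.
Omar: loses to Yuki, Theo, Mei, and Ivan → score 0.
Mei: beats Yuki and Omar; loses to Theo and Ivan → score 2.
Ivan: beats Yuki, Theo, Omar, and Mei → score 4.
Ivan has the best pairwise record.

Ivan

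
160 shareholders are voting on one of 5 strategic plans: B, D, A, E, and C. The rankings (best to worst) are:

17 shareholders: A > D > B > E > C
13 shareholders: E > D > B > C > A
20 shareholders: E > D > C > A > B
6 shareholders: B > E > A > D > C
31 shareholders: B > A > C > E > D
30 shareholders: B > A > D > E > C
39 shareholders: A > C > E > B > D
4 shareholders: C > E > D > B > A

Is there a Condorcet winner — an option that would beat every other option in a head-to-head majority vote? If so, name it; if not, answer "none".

B

B vs D: 106–54 for B.
B vs A: 84–76 for B.
B vs E: 84–76 for B.
B vs C: 97–63 for B.
B beats every other option head-to-head.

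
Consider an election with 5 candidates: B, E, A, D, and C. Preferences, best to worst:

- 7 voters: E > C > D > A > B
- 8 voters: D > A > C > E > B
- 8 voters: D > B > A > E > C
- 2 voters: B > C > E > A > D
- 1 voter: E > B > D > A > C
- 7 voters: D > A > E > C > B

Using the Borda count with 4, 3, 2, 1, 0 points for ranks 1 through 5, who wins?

B: 7·0 + 8·0 + 8·3 + 2·4 + 1·3 + 7·0 = 35
E: 7·4 + 8·1 + 8·1 + 2·2 + 1·4 + 7·2 = 66
A: 7·1 + 8·3 + 8·2 + 2·1 + 1·1 + 7·3 = 71
D: 7·2 + 8·4 + 8·4 + 2·0 + 1·2 + 7·4 = 108
C: 7·3 + 8·2 + 8·0 + 2·3 + 1·0 + 7·1 = 50
D has the highest Borda score (108).

D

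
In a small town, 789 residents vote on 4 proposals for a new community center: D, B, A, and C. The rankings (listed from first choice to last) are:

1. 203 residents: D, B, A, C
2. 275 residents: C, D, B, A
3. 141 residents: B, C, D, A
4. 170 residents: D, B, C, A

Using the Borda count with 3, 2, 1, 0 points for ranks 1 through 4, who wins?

D

D: 203·3 + 275·2 + 141·1 + 170·3 = 1810
B: 203·2 + 275·1 + 141·3 + 170·2 = 1444
A: 203·1 + 275·0 + 141·0 + 170·0 = 203
C: 203·0 + 275·3 + 141·2 + 170·1 = 1277
D has the highest Borda score (1810).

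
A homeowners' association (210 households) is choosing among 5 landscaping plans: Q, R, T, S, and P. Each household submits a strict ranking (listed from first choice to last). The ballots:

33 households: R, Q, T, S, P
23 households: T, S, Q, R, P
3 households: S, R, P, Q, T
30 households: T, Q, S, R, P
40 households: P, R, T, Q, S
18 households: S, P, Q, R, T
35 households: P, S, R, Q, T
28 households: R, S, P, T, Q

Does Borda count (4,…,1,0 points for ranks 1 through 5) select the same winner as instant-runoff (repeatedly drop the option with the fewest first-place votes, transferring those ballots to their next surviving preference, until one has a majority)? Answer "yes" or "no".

Borda — scores: Q 349, R 514, T 386, S 435, P 416. Winner: R.
Instant-runoff — R1 Q 0, R 61, T 53, S 21, P 75 (Q out); R2 R 61, T 53, S 21, P 75 (S out); R3 R 64, T 53, P 93 (T out); R4 R 117, P 93 (R winner). Winner: R.
The two methods agree.

yes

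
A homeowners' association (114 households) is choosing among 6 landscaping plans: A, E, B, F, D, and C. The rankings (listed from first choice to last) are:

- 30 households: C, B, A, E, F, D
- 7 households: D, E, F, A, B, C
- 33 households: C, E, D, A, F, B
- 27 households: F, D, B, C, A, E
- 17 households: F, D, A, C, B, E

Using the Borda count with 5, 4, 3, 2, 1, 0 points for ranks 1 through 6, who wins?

A: 30·3 + 7·2 + 33·2 + 27·1 + 17·3 = 248
E: 30·2 + 7·4 + 33·4 + 27·0 + 17·0 = 220
B: 30·4 + 7·1 + 33·0 + 27·3 + 17·1 = 225
F: 30·1 + 7·3 + 33·1 + 27·5 + 17·5 = 304
D: 30·0 + 7·5 + 33·3 + 27·4 + 17·4 = 310
C: 30·5 + 7·0 + 33·5 + 27·2 + 17·2 = 403
C has the highest Borda score (403).

C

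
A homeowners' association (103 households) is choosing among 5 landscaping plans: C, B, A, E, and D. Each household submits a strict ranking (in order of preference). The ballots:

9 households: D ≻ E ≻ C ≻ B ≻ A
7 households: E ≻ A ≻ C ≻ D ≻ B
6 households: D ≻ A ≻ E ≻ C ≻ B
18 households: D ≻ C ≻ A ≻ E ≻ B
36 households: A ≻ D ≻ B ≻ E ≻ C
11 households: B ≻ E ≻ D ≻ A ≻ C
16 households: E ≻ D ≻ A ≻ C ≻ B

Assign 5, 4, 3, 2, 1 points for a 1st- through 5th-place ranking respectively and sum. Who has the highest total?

C: 9·3 + 7·3 + 6·2 + 18·4 + 36·1 + 11·1 + 16·2 = 211
B: 9·2 + 7·1 + 6·1 + 18·1 + 36·3 + 11·5 + 16·1 = 228
A: 9·1 + 7·4 + 6·4 + 18·3 + 36·5 + 11·2 + 16·3 = 365
E: 9·4 + 7·5 + 6·3 + 18·2 + 36·2 + 11·4 + 16·5 = 321
D: 9·5 + 7·2 + 6·5 + 18·5 + 36·4 + 11·3 + 16·4 = 420
D has the highest Borda score (420).

D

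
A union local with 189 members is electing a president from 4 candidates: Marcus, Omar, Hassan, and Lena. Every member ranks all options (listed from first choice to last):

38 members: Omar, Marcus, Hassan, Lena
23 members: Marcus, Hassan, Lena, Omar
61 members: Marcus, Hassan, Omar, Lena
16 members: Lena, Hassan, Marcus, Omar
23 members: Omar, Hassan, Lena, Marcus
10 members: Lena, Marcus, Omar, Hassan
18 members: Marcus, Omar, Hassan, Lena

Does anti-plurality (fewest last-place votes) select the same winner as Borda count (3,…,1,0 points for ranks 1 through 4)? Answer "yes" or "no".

Anti-plurality — last-place votes: Marcus 23, Omar 39, Hassan 10, Lena 117. Winner: Hassan.
Borda — scores: Marcus 418, Omar 290, Hassan 302, Lena 124. Winner: Marcus.
The two methods disagree.

no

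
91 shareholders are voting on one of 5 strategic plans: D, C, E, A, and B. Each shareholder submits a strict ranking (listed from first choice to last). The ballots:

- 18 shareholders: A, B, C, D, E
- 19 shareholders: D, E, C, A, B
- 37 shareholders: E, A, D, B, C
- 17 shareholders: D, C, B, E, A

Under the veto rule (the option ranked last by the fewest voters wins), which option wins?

Last-place votes: D 0, C 37, E 18, A 17, B 19.
D is ranked last by the fewest voters, so D wins.

D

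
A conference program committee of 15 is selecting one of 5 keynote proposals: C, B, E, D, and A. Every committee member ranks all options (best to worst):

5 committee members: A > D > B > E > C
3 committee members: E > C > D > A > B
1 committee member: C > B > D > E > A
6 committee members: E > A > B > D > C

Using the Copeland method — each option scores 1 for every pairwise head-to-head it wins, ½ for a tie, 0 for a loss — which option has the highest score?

C: loses to B, E, D, and A → score 0.
B: beats C; loses to E, D, and A → score 1.
E: beats C, B, D, and A → score 4.
D: beats C and B; loses to E and A → score 2.
A: beats C, B, and D; loses to E → score 3.
E has the best pairwise record.

E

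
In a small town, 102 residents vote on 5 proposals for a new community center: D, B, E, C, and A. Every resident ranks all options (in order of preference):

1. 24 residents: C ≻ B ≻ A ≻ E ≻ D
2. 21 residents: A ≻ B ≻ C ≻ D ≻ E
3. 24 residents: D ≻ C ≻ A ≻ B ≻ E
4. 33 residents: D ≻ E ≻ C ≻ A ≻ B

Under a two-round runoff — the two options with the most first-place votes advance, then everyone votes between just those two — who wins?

D

Round 1 first-place votes: D 57, B 0, E 0, C 24, A 21.
D and C advance.
Runoff: D is preferred to C by 57 voters; C by 45.
D wins the runoff.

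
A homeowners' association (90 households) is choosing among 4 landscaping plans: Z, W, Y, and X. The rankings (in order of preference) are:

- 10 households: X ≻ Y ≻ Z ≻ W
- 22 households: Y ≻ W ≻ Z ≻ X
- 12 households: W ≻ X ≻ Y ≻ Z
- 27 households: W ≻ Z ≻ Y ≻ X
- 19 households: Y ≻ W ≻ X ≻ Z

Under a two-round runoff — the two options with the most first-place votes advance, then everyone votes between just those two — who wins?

Round 1 first-place votes: Z 0, W 39, Y 41, X 10.
Y and W advance.
Runoff: Y is preferred to W by 51 voters; W by 39.
Y wins the runoff.

Y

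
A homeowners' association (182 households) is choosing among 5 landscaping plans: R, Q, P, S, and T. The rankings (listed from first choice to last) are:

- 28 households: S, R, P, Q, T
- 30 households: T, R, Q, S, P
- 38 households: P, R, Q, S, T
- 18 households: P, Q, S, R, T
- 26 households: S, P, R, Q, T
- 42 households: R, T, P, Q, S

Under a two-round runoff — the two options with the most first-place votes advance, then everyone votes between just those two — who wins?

P

Round 1 first-place votes: R 42, Q 0, P 56, S 54, T 30.
P and S advance.
Runoff: P is preferred to S by 98 voters; S by 84.
P wins the runoff.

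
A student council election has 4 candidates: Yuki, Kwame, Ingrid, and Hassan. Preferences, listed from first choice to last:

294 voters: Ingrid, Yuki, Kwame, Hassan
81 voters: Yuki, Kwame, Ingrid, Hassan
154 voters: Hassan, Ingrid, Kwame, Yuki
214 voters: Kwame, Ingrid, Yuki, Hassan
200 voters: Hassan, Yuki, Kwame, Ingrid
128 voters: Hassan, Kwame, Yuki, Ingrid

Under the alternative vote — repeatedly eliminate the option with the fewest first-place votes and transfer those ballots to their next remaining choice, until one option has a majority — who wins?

Round 1: Yuki 81, Kwame 214, Ingrid 294, Hassan 482. Eliminate Yuki.
Round 2: Kwame 295, Ingrid 294, Hassan 482. Eliminate Ingrid.
Round 3: Kwame 589, Hassan 482. Kwame has a majority.

Kwame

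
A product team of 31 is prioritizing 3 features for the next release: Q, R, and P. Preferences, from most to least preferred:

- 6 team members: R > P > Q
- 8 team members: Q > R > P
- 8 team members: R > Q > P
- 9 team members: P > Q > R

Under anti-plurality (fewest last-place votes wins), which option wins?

Last-place votes: Q 6, R 9, P 16.
Q is ranked last by the fewest voters, so Q wins.

Q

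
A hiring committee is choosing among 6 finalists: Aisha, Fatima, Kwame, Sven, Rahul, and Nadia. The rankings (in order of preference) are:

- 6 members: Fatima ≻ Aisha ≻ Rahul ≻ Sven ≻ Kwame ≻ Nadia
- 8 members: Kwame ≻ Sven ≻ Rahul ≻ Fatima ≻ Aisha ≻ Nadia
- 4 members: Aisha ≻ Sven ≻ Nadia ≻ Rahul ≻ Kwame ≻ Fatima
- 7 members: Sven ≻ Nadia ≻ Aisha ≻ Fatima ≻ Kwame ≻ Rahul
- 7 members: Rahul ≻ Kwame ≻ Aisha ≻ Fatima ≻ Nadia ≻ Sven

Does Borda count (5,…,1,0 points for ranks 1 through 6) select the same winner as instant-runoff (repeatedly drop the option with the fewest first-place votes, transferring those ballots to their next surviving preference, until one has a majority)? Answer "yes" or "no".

Borda — scores: Aisha 94, Fatima 74, Kwame 85, Sven 95, Rahul 85, Nadia 47. Winner: Sven.
Instant-runoff — R1 Aisha 4, Fatima 6, Kwame 8, Sven 7, Rahul 7, Nadia 0 (Nadia out); R2 Aisha 4, Fatima 6, Kwame 8, Sven 7, Rahul 7 (Aisha out); R3 Fatima 6, Kwame 8, Sven 11, Rahul 7 (Fatima out); R4 Kwame 8, Sven 11, Rahul 13 (Kwame out); R5 Sven 19, Rahul 13 (Sven winner). Winner: Sven.
The two methods agree.

yes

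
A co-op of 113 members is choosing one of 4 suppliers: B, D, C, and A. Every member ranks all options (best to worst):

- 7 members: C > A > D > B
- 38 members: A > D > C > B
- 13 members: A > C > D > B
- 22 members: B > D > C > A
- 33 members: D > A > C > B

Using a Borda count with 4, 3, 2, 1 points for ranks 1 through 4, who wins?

D

B: 7·1 + 38·1 + 13·1 + 22·4 + 33·1 = 179
D: 7·2 + 38·3 + 13·2 + 22·3 + 33·4 = 352
C: 7·4 + 38·2 + 13·3 + 22·2 + 33·2 = 253
A: 7·3 + 38·4 + 13·4 + 22·1 + 33·3 = 346
D has the highest Borda score (352).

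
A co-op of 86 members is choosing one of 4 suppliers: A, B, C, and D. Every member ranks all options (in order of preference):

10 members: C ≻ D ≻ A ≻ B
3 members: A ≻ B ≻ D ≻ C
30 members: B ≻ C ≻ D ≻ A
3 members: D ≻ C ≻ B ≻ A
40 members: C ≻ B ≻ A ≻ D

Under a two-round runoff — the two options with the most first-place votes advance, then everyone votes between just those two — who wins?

Round 1 first-place votes: A 3, B 30, C 50, D 3.
C and B advance.
Runoff: C is preferred to B by 53 voters; B by 33.
C wins the runoff.

C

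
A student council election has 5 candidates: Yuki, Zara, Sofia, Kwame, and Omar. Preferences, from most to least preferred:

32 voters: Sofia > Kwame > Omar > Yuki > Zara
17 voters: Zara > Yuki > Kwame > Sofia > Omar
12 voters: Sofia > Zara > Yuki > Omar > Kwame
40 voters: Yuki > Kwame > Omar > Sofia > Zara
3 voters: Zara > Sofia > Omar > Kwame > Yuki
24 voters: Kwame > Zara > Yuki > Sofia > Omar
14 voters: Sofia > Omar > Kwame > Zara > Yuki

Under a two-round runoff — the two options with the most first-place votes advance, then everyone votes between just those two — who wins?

Round 1 first-place votes: Yuki 40, Zara 20, Sofia 58, Kwame 24, Omar 0.
Sofia and Yuki advance.
Runoff: Sofia is preferred to Yuki by 61 voters; Yuki by 81.
Yuki wins the runoff.

Yuki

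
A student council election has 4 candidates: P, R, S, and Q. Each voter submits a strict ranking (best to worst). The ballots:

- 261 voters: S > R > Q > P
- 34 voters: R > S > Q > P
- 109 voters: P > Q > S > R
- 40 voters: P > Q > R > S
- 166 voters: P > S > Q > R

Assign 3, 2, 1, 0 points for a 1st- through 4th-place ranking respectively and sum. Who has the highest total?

S

P: 261·0 + 34·0 + 109·3 + 40·3 + 166·3 = 945
R: 261·2 + 34·3 + 109·0 + 40·1 + 166·0 = 664
S: 261·3 + 34·2 + 109·1 + 40·0 + 166·2 = 1292
Q: 261·1 + 34·1 + 109·2 + 40·2 + 166·1 = 759
S has the highest Borda score (1292).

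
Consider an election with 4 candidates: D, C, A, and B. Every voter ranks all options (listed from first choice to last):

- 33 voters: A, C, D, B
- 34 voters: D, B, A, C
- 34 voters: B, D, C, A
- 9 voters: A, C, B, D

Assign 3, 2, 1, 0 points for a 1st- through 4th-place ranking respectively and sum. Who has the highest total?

D: 33·1 + 34·3 + 34·2 + 9·0 = 203
C: 33·2 + 34·0 + 34·1 + 9·2 = 118
A: 33·3 + 34·1 + 34·0 + 9·3 = 160
B: 33·0 + 34·2 + 34·3 + 9·1 = 179
D has the highest Borda score (203).

D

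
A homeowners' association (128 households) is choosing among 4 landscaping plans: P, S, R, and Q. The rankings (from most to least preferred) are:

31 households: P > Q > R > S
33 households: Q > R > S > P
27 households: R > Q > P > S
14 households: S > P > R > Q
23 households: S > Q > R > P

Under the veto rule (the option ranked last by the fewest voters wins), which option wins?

R

Last-place votes: P 56, S 58, R 0, Q 14.
R is ranked last by the fewest voters, so R wins.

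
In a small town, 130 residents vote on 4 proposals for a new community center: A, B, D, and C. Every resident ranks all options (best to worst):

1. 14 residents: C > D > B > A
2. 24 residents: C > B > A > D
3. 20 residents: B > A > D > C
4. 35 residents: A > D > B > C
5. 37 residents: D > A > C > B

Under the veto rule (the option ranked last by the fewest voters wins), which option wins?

A

Last-place votes: A 14, B 37, D 24, C 55.
A is ranked last by the fewest voters, so A wins.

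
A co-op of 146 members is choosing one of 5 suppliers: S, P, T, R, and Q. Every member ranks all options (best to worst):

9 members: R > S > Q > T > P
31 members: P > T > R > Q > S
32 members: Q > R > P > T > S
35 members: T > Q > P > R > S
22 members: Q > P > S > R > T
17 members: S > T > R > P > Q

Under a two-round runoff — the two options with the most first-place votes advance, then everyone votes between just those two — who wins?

Round 1 first-place votes: S 17, P 31, T 35, R 9, Q 54.
Q and T advance.
Runoff: Q is preferred to T by 63 voters; T by 83.
T wins the runoff.

T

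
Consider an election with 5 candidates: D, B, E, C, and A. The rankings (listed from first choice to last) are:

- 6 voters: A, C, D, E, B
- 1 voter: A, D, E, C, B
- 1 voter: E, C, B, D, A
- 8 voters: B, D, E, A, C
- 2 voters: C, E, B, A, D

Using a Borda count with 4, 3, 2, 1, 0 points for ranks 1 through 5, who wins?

D: 6·2 + 1·3 + 1·1 + 8·3 + 2·0 = 40
B: 6·0 + 1·0 + 1·2 + 8·4 + 2·2 = 38
E: 6·1 + 1·2 + 1·4 + 8·2 + 2·3 = 34
C: 6·3 + 1·1 + 1·3 + 8·0 + 2·4 = 30
A: 6·4 + 1·4 + 1·0 + 8·1 + 2·1 = 38
D has the highest Borda score (40).

D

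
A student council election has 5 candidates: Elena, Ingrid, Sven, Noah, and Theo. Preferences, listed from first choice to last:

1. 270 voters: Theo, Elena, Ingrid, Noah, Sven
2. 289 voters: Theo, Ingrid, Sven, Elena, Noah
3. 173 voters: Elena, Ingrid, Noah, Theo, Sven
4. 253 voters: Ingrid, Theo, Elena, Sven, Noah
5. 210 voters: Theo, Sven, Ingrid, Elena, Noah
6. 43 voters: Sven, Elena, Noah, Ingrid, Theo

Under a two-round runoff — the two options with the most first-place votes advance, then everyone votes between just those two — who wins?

Theo

Round 1 first-place votes: Elena 173, Ingrid 253, Sven 43, Noah 0, Theo 769.
Theo and Ingrid advance.
Runoff: Theo is preferred to Ingrid by 769 voters; Ingrid by 469.
Theo wins the runoff.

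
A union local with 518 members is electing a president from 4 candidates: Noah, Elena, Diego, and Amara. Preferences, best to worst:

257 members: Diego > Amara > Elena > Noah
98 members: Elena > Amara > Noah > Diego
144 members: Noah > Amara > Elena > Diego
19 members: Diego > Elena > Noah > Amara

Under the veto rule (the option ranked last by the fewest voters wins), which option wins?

Last-place votes: Noah 257, Elena 0, Diego 242, Amara 19.
Elena is ranked last by the fewest voters, so Elena wins.

Elena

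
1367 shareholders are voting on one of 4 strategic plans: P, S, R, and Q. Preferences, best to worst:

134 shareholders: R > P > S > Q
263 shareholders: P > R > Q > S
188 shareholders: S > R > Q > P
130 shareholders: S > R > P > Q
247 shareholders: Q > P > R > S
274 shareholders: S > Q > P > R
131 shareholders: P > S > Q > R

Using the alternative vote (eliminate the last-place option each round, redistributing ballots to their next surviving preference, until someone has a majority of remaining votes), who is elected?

P

Round 1: P 394, S 592, R 134, Q 247. Eliminate R.
Round 2: P 528, S 592, Q 247. Eliminate Q.
Round 3: P 775, S 592. P has a majority.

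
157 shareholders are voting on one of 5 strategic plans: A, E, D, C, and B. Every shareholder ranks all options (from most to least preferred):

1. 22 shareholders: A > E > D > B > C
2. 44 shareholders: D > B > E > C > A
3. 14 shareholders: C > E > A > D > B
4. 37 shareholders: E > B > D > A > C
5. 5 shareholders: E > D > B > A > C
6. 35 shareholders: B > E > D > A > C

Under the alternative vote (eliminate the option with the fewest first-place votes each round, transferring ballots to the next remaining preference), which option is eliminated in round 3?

Round 1: A 22, E 42, D 44, C 14, B 35. Eliminate C.
Round 2: A 22, E 56, D 44, B 35. Eliminate A.
Round 3: E 78, D 44, B 35. Eliminate B.

B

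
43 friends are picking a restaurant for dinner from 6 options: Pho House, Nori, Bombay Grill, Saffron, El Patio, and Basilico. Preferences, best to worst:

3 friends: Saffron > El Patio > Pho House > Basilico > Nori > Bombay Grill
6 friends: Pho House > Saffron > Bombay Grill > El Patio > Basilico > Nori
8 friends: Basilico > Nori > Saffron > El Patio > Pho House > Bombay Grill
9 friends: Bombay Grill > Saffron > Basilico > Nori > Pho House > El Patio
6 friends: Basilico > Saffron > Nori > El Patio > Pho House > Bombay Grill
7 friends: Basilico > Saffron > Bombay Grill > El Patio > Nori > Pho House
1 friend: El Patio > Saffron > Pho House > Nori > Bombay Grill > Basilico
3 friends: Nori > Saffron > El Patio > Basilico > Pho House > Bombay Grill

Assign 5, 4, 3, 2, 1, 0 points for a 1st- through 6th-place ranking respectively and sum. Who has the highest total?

Saffron

Pho House: 3·3 + 6·5 + 8·1 + 9·1 + 6·1 + 7·0 + 1·3 + 3·1 = 68
Nori: 3·1 + 6·0 + 8·4 + 9·2 + 6·3 + 7·1 + 1·2 + 3·5 = 95
Bombay Grill: 3·0 + 6·3 + 8·0 + 9·5 + 6·0 + 7·3 + 1·1 + 3·0 = 85
Saffron: 3·5 + 6·4 + 8·3 + 9·4 + 6·4 + 7·4 + 1·4 + 3·4 = 167
El Patio: 3·4 + 6·2 + 8·2 + 9·0 + 6·2 + 7·2 + 1·5 + 3·3 = 80
Basilico: 3·2 + 6·1 + 8·5 + 9·3 + 6·5 + 7·5 + 1·0 + 3·2 = 150
Saffron has the highest Borda score (167).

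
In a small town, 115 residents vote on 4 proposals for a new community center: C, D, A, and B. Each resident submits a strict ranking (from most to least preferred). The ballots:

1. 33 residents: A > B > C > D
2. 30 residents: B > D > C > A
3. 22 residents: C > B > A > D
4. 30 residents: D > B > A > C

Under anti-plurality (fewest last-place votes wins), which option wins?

Last-place votes: C 30, D 55, A 30, B 0.
B is ranked last by the fewest voters, so B wins.

B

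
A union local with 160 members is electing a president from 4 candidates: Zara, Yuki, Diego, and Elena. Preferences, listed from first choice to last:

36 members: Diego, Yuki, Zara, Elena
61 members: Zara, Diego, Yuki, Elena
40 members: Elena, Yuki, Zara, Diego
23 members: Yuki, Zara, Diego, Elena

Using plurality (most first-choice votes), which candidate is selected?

First-place votes: Zara 61, Yuki 23, Diego 36, Elena 40.
Zara has the most first-place votes.

Zara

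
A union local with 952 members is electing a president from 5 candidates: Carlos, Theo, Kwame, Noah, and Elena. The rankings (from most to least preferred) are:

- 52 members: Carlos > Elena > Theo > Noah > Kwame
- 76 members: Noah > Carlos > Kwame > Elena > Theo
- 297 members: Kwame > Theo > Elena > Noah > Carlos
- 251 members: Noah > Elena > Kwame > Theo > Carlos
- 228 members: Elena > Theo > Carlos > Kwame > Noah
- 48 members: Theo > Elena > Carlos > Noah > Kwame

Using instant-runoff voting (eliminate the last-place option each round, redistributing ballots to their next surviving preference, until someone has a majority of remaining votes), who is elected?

Elena

Round 1: Carlos 52, Theo 48, Kwame 297, Noah 327, Elena 228. Eliminate Theo.
Round 2: Carlos 52, Kwame 297, Noah 327, Elena 276. Eliminate Carlos.
Round 3: Kwame 297, Noah 327, Elena 328. Eliminate Kwame.
Round 4: Noah 327, Elena 625. Elena has a majority.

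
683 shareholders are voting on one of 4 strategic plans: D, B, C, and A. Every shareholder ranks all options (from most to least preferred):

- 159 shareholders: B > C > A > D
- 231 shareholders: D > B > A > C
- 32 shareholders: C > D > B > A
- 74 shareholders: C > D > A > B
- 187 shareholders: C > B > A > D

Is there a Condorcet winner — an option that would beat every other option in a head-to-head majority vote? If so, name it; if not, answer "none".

B

B vs D: 346–337 for B.
B vs C: 390–293 for B.
B vs A: 609–74 for B.
B beats every other option head-to-head.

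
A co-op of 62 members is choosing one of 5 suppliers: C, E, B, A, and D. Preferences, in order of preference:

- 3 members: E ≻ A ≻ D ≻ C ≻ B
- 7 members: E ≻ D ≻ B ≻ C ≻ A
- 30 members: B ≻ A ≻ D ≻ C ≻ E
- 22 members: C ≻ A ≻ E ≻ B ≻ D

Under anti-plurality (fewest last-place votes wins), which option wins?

C

Last-place votes: C 0, E 30, B 3, A 7, D 22.
C is ranked last by the fewest voters, so C wins.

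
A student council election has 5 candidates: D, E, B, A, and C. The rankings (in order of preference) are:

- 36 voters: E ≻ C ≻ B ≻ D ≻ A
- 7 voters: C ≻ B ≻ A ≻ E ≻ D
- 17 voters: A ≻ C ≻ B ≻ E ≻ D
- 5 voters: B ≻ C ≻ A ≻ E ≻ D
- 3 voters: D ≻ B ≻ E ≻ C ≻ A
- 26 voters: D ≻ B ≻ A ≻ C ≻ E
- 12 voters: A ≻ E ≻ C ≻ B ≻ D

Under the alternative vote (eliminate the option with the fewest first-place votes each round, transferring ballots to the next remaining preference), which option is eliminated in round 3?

D

Round 1: D 29, E 36, B 5, A 29, C 7. Eliminate B.
Round 2: D 29, E 36, A 29, C 12. Eliminate C.
Round 3: D 29, E 36, A 41. Eliminate D.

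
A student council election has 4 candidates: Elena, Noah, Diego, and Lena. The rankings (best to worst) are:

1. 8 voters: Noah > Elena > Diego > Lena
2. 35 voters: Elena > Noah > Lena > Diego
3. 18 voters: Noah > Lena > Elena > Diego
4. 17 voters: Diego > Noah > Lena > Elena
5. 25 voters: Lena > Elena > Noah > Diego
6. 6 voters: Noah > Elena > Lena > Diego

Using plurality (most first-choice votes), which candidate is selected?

First-place votes: Elena 35, Noah 32, Diego 17, Lena 25.
Elena has the most first-place votes.

Elena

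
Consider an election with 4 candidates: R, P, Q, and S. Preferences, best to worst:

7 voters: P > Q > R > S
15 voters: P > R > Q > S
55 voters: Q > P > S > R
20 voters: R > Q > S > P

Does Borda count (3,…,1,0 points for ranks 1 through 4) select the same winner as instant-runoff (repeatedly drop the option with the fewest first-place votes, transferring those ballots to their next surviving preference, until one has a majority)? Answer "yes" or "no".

yes

Borda — scores: R 97, P 176, Q 234, S 75. Winner: Q.
Instant-runoff — R1 R 20, P 22, Q 55, S 0 (Q winner). Winner: Q.
The two methods agree.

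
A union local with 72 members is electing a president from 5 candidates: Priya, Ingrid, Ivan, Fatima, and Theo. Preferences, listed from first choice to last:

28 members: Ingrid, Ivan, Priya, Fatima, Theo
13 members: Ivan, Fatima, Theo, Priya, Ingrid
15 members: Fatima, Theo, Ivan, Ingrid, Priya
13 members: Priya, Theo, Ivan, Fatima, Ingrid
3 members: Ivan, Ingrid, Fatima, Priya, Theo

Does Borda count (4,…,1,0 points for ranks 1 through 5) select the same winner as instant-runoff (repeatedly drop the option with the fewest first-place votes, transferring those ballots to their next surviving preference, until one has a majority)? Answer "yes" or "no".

yes

Borda — scores: Priya 124, Ingrid 136, Ivan 204, Fatima 146, Theo 110. Winner: Ivan.
Instant-runoff — R1 Priya 13, Ingrid 28, Ivan 16, Fatima 15, Theo 0 (Theo out); R2 Priya 13, Ingrid 28, Ivan 16, Fatima 15 (Priya out); R3 Ingrid 28, Ivan 29, Fatima 15 (Fatima out); R4 Ingrid 28, Ivan 44 (Ivan winner). Winner: Ivan.
The two methods agree.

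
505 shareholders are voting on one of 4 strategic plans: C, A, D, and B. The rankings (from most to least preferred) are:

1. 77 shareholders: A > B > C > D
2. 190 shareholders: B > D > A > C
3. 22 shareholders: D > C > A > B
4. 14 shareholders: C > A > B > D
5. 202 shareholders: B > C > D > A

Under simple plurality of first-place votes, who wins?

B

First-place votes: C 14, A 77, D 22, B 392.
B has the most first-place votes.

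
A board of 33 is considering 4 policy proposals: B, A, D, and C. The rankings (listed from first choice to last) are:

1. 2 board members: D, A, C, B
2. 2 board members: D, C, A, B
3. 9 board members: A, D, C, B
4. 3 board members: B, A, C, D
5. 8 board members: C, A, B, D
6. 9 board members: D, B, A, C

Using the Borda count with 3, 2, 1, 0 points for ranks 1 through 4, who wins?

A

B: 2·0 + 2·0 + 9·0 + 3·3 + 8·1 + 9·2 = 35
A: 2·2 + 2·1 + 9·3 + 3·2 + 8·2 + 9·1 = 64
D: 2·3 + 2·3 + 9·2 + 3·0 + 8·0 + 9·3 = 57
C: 2·1 + 2·2 + 9·1 + 3·1 + 8·3 + 9·0 = 42
A has the highest Borda score (64).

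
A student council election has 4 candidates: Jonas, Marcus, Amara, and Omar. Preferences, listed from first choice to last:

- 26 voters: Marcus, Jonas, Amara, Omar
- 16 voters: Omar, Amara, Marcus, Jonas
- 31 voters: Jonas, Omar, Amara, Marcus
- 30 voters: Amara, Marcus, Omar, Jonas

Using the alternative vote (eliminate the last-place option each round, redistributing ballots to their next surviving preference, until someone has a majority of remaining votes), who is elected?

Jonas

Round 1: Jonas 31, Marcus 26, Amara 30, Omar 16. Eliminate Omar.
Round 2: Jonas 31, Marcus 26, Amara 46. Eliminate Marcus.
Round 3: Jonas 57, Amara 46. Jonas has a majority.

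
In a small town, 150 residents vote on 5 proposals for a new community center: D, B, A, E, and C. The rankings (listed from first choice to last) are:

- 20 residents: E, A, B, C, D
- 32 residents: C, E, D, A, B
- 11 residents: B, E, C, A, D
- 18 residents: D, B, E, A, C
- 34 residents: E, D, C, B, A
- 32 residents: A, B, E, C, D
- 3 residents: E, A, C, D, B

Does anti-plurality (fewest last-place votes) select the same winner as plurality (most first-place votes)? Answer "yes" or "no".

Anti-plurality — last-place votes: D 63, B 35, A 34, E 0, C 18. Winner: E.
Plurality — first-place votes: D 18, B 11, A 32, E 57, C 32. Winner: E.
The two methods agree.

yes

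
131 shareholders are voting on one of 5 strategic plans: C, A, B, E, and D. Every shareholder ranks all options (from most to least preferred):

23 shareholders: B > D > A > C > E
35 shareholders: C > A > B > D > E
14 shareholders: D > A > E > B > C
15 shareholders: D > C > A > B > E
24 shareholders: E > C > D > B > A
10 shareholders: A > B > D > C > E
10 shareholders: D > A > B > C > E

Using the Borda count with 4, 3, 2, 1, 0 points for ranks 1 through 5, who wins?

D

C: 23·1 + 35·4 + 14·0 + 15·3 + 24·3 + 10·1 + 10·1 = 300
A: 23·2 + 35·3 + 14·3 + 15·2 + 24·0 + 10·4 + 10·3 = 293
B: 23·4 + 35·2 + 14·1 + 15·1 + 24·1 + 10·3 + 10·2 = 265
E: 23·0 + 35·0 + 14·2 + 15·0 + 24·4 + 10·0 + 10·0 = 124
D: 23·3 + 35·1 + 14·4 + 15·4 + 24·2 + 10·2 + 10·4 = 328
D has the highest Borda score (328).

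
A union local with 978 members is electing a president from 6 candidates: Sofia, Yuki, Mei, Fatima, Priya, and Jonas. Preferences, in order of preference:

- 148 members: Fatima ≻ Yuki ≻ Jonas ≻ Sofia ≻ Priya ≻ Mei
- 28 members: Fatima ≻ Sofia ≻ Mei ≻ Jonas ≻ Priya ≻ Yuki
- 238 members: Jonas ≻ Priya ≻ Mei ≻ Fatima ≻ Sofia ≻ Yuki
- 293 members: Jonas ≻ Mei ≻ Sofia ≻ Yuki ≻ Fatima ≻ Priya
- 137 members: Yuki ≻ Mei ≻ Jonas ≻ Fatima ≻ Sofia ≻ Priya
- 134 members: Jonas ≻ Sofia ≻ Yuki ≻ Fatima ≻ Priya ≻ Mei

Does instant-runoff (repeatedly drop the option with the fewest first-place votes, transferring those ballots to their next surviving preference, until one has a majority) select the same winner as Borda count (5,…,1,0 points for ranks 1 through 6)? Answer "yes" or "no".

Instant-runoff — R1 Sofia 0, Yuki 137, Mei 0, Fatima 176, Priya 0, Jonas 665 (Jonas winner). Winner: Jonas.
Borda — scores: Sofia 2198, Yuki 2265, Mei 2518, Fatima 2191, Priya 1262, Jonas 4236. Winner: Jonas.
The two methods agree.

yes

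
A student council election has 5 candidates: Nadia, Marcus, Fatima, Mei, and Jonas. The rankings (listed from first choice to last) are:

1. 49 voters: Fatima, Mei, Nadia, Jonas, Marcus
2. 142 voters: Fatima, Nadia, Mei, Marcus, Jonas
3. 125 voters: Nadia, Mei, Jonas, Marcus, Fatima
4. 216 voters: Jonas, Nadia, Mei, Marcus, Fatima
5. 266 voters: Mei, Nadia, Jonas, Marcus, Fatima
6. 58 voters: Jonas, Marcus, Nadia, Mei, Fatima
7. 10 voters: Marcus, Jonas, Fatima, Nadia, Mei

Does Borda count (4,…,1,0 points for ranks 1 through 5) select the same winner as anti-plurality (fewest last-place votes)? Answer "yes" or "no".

yes

Borda — scores: Nadia 2596, Marcus 963, Fatima 784, Mei 2360, Jonas 1957. Winner: Nadia.
Anti-plurality — last-place votes: Nadia 0, Marcus 49, Fatima 665, Mei 10, Jonas 142. Winner: Nadia.
The two methods agree.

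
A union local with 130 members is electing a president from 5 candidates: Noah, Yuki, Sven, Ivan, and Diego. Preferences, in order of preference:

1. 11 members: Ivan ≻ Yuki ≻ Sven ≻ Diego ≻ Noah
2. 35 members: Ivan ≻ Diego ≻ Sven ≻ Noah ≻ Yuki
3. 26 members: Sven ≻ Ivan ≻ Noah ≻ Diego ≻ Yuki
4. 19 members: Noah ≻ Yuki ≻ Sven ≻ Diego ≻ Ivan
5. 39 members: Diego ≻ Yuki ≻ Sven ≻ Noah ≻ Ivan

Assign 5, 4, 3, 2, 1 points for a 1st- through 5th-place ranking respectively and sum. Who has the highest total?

Diego

Noah: 11·1 + 35·2 + 26·3 + 19·5 + 39·2 = 332
Yuki: 11·4 + 35·1 + 26·1 + 19·4 + 39·4 = 337
Sven: 11·3 + 35·3 + 26·5 + 19·3 + 39·3 = 442
Ivan: 11·5 + 35·5 + 26·4 + 19·1 + 39·1 = 392
Diego: 11·2 + 35·4 + 26·2 + 19·2 + 39·5 = 447
Diego has the highest Borda score (447).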